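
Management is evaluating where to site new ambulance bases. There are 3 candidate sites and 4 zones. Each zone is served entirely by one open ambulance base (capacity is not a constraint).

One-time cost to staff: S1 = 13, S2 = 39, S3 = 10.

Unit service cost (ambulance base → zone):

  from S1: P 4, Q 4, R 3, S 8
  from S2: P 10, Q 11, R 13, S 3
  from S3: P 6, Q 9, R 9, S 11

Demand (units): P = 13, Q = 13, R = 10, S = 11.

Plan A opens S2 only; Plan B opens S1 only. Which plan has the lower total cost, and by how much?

Plan B is cheaper by 240.

Plan A: {S2}: P→S2 10·13=130, Q→S2 11·13=143, R→S2 13·10=130, S→S2 3·11=33. Service 436; fixed 39; total 475.
Plan B: {S1}: P→S1 4·13=52, Q→S1 4·13=52, R→S1 3·10=30, S→S1 8·11=88. Service 222; fixed 13; total 235.
Difference: |475 − 235| = 240.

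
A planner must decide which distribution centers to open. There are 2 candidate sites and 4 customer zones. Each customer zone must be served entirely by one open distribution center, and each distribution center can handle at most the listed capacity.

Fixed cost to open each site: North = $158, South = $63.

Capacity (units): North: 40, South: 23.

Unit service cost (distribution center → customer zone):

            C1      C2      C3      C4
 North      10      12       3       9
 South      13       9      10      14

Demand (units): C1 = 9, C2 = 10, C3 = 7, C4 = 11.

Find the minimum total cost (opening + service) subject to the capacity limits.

Open {North}: C1→North 10·9=90, C2→North 12·10=120, C3→North 3·7=21, C4→North 9·11=99.
Loads: North carries 37/40. Service 330; fixed 158; total 488.
Next best feasible plan costs 521.

Minimum total cost: 488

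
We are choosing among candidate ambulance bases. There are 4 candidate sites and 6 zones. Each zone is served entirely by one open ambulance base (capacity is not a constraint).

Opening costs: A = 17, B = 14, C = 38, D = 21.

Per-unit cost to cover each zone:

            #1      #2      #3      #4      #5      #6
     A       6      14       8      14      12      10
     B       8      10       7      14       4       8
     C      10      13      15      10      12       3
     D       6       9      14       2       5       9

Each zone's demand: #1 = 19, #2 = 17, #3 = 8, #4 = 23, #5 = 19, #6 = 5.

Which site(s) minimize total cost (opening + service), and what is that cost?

For any fixed open set, each zone goes to its cheapest open site; total = fixed + service.
{B, D}: #1→D 6·19=114, #2→D 9·17=153, #3→B 7·8=56, #4→D 2·23=46, #5→B 4·19=76, #6→B 8·5=40. Service 485; fixed 35; total 520.
{B, C, D}: service 460 + fixed 73 = 533
{A, B, D}: service 485 + fixed 52 = 537
{A, B, C, D}: #1→A 6·19=114, #2→D 9·17=153, #3→B 7·8=56, #4→D 2·23=46, #5→B 4·19=76, #6→C 3·5=15. Service 460; fixed 90; total 550.
No other subset beats 520.

Open B and D; minimum total cost 520.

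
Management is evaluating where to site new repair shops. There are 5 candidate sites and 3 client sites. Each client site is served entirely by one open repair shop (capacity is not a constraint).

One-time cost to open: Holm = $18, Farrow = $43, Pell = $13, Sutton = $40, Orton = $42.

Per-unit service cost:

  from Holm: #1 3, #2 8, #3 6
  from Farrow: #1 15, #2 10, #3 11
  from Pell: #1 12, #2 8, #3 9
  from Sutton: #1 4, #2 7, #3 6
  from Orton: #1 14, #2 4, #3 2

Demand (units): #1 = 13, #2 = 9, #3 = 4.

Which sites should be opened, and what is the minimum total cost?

Open Holm and Orton; minimum total cost 143.

For any fixed open set, each client site goes to its cheapest open site; total = fixed + service.
{Holm, Orton}: #1→Holm 3·13=39, #2→Orton 4·9=36, #3→Orton 2·4=8. Service 83; fixed 60; total 143.
{Holm}: #1→Holm 3·13=39, #2→Holm 8·9=72, #3→Holm 6·4=24. Service 135; fixed 18; total 153.
{Holm, Pell, Orton}: service 83 + fixed 73 = 156
{Holm, Farrow, Pell, Sutton, Orton}: #1→Holm 3·13=39, #2→Orton 4·9=36, #3→Orton 2·4=8. Service 83; fixed 156; total 239.
No other subset beats 143.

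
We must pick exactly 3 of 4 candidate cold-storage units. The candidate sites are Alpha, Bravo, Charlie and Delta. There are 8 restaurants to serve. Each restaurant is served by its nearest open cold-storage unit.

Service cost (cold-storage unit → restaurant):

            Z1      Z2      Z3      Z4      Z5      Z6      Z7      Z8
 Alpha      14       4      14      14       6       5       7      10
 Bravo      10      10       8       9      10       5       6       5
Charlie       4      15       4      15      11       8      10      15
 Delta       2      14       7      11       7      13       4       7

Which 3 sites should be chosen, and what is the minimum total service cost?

With exactly 3 open, each restaurant uses its cheapest among the chosen.
{Alpha, Bravo, Delta}: Z1→Delta 2, Z2→Alpha 4, Z3→Delta 7, Z4→Bravo 9, Z5→Alpha 6, Z6→Alpha 5, Z7→Delta 4, Z8→Bravo 5. Service cost 42.
{Alpha, Bravo, Charlie}: service cost 43
{Alpha, Charlie, Delta}: service cost 43
Among all 4 size-3 choices, {Alpha, Bravo, Delta} is lowest.

Choose Alpha, Bravo and Delta; total service cost 42.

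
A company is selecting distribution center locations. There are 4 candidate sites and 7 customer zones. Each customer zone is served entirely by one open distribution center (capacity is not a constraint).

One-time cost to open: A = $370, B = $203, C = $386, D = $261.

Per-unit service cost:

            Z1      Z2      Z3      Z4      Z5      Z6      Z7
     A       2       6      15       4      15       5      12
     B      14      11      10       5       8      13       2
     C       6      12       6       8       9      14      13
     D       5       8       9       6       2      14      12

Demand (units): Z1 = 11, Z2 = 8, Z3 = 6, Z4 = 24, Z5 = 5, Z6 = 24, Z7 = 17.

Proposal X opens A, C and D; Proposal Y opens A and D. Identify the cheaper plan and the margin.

Proposal Y is cheaper by 368.

Proposal X: {A, C, D}: Z1→A 2·11=22, Z2→A 6·8=48, Z3→C 6·6=36, Z4→A 4·24=96, Z5→D 2·5=10, Z6→A 5·24=120, Z7→A 12·17=204. Service 536; fixed 1017; total 1553.
Proposal Y: {A, D}: Z1→A 2·11=22, Z2→A 6·8=48, Z3→D 9·6=54, Z4→A 4·24=96, Z5→D 2·5=10, Z6→A 5·24=120, Z7→A 12·17=204. Service 554; fixed 631; total 1185.
Difference: |1553 − 1185| = 368.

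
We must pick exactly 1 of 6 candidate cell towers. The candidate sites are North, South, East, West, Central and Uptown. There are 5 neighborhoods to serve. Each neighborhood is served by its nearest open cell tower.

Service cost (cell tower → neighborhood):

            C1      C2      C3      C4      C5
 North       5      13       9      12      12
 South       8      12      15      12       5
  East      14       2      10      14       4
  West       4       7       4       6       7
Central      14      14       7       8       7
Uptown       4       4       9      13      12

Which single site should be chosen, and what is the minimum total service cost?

Choose West only; total service cost 28.

With exactly 1 open, each neighborhood uses its cheapest among the chosen.
{West}: C1→West 4, C2→West 7, C3→West 4, C4→West 6, C5→West 7. Service cost 28.
{Uptown}: service cost 42
{East}: service cost 44
Among all 6 size-1 choices, {West} is lowest.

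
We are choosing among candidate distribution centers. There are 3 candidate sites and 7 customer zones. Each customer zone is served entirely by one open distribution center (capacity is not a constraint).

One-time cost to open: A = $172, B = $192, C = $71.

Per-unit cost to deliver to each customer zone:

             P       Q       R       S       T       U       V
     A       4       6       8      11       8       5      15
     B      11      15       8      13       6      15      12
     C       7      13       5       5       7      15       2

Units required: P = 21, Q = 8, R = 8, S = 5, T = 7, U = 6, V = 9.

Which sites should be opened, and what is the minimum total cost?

For any fixed open set, each customer zone goes to its cheapest open site; total = fixed + service.
{A, C}: P→A 4·21=84, Q→A 6·8=48, R→C 5·8=40, S→C 5·5=25, T→C 7·7=49, U→A 5·6=30, V→C 2·9=18. Service 294; fixed 243; total 537.
{C}: service 473 + fixed 71 = 544
{A}: service 472 + fixed 172 = 644
{A, B, C}: service 287 + fixed 435 = 722
(All 7 nonempty subsets were checked; A and C is lowest.)

Open A and C; minimum total cost 537.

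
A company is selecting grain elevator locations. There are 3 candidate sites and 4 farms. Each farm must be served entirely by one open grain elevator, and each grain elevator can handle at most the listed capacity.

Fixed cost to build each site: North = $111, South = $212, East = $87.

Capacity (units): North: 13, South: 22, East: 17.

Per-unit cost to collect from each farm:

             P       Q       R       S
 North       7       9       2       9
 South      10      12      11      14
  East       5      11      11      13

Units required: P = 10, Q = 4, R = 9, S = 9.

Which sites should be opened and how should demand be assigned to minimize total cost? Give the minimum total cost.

Open {North, South}: P→South 10·10=100, Q→North 9·4=36, R→North 2·9=18, S→South 14·9=126.
Loads: North carries 13/13, South carries 19/22. Service 280; fixed 323; total 603.
Next best feasible plan costs 618.

Minimum total cost: 603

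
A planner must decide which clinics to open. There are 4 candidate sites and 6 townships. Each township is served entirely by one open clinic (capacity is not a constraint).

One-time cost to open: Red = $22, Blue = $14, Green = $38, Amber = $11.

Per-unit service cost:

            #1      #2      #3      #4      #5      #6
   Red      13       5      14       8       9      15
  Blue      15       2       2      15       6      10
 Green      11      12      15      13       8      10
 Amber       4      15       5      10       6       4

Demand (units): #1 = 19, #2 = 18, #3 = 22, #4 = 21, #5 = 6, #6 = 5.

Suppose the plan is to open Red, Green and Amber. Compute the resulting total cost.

Each township is assigned to its cheapest site among the open ones.
{Red, Green, Amber}: #1→Amber 4·19=76, #2→Red 5·18=90, #3→Amber 5·22=110, #4→Red 8·21=168, #5→Amber 6·6=36, #6→Amber 4·5=20. Service 500; fixed 71; total 571.

Total cost: 571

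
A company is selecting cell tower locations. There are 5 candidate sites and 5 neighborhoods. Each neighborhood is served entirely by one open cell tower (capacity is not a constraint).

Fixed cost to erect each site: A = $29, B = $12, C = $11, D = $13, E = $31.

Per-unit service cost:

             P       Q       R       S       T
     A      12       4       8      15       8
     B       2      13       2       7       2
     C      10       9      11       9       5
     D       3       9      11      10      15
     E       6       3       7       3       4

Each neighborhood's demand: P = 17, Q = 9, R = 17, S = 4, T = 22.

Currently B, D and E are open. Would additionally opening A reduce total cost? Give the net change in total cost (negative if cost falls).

No — net change +29 (cost rises by 29).

Current service cost with {B, D, E}: 151.
Adding A: each neighborhood re-picks its cheapest; new service cost 151, saving 0.
Extra fixed cost: 29. Net change = 29 − 0 = 29.
(Totals: 207 → 236.)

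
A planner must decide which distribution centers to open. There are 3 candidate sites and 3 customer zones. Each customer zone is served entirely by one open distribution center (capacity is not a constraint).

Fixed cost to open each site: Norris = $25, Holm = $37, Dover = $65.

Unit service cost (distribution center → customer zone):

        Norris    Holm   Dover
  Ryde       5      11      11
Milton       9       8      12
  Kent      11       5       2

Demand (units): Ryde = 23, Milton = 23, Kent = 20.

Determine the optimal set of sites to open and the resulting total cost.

Open Norris and Dover; minimum total cost 452.

For any fixed open set, each customer zone goes to its cheapest open site; total = fixed + service.
{Norris, Dover}: Ryde→Norris 5·23=115, Milton→Norris 9·23=207, Kent→Dover 2·20=40. Service 362; fixed 90; total 452.
{Norris, Holm}: service 399 + fixed 62 = 461
{Norris, Holm, Dover}: service 339 + fixed 127 = 466
{Norris}: service 542 + fixed 25 = 567
No other subset beats 452.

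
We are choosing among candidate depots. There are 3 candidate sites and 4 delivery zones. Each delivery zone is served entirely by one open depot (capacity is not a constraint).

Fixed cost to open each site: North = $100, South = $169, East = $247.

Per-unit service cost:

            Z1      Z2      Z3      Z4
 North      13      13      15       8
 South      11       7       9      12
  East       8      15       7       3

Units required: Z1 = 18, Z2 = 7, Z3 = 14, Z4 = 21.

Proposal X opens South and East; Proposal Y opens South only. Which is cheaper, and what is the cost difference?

Proposal X is cheaper by 24.

Proposal X: {South, East}: Z1→East 8·18=144, Z2→South 7·7=49, Z3→East 7·14=98, Z4→East 3·21=63. Service 354; fixed 416; total 770.
Proposal Y: {South}: Z1→South 11·18=198, Z2→South 7·7=49, Z3→South 9·14=126, Z4→South 12·21=252. Service 625; fixed 169; total 794.
Difference: |770 − 794| = 24.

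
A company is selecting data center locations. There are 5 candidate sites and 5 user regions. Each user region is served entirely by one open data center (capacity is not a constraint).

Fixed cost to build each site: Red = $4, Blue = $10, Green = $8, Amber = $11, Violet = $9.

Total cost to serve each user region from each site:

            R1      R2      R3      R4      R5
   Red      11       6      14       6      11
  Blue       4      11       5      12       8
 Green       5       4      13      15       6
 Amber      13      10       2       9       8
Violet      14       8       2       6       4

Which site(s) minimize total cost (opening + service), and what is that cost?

For any fixed open set, each user region goes to its cheapest open site; total = fixed + service.
{Green, Violet}: R1→Green 5, R2→Green 4, R3→Violet 2, R4→Violet 6, R5→Violet 4. Service 21; fixed 17; total 38.
{Red, Green, Violet}: R1→Green 5, R2→Green 4, R3→Violet 2, R4→Red 6, R5→Violet 4. Service 21; fixed 21; total 42.
{Red, Violet}: R1→Red 11, R2→Red 6, R3→Violet 2, R4→Red 6, R5→Violet 4. Service 29; fixed 13; total 42.
{Red, Blue, Green, Amber, Violet}: service 20 + fixed 42 = 62
No other subset beats 38.

Open Green and Violet; minimum total cost 38.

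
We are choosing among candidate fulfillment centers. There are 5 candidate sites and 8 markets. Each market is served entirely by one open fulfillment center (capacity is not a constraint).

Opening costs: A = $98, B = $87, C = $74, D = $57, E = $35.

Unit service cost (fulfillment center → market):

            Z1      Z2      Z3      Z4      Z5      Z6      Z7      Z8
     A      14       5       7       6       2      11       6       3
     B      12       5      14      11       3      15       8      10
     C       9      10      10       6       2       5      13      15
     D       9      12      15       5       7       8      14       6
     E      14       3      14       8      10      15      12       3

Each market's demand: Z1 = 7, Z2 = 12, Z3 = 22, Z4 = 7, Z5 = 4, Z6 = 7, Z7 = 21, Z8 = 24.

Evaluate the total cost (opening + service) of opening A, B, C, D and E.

Total cost: 880

Each market is assigned to its cheapest site among the open ones.
{A, B, C, D, E}: Z1→C 9·7=63, Z2→E 3·12=36, Z3→A 7·22=154, Z4→D 5·7=35, Z5→A 2·4=8, Z6→C 5·7=35, Z7→A 6·21=126, Z8→A 3·24=72. Service 529; fixed 351; total 880.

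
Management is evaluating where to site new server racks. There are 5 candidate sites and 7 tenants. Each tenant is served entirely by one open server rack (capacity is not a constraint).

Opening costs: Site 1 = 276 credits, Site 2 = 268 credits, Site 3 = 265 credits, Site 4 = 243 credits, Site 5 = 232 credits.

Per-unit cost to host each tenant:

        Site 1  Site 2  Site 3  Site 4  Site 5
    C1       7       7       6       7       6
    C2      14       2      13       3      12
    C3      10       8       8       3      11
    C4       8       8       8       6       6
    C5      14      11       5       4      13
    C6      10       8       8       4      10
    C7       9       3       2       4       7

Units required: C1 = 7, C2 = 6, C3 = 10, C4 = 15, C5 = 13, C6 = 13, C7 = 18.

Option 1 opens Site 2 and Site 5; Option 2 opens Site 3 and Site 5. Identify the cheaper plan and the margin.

Option 2 is cheaper by 39.

Option 1: {Site 2, Site 5}: C1→Site 5 6·7=42, C2→Site 2 2·6=12, C3→Site 2 8·10=80, C4→Site 5 6·15=90, C5→Site 2 11·13=143, C6→Site 2 8·13=104, C7→Site 2 3·18=54. Service 525; fixed 500; total 1025.
Option 2: {Site 3, Site 5}: C1→Site 3 6·7=42, C2→Site 5 12·6=72, C3→Site 3 8·10=80, C4→Site 5 6·15=90, C5→Site 3 5·13=65, C6→Site 3 8·13=104, C7→Site 3 2·18=36. Service 489; fixed 497; total 986.
Difference: |1025 − 986| = 39.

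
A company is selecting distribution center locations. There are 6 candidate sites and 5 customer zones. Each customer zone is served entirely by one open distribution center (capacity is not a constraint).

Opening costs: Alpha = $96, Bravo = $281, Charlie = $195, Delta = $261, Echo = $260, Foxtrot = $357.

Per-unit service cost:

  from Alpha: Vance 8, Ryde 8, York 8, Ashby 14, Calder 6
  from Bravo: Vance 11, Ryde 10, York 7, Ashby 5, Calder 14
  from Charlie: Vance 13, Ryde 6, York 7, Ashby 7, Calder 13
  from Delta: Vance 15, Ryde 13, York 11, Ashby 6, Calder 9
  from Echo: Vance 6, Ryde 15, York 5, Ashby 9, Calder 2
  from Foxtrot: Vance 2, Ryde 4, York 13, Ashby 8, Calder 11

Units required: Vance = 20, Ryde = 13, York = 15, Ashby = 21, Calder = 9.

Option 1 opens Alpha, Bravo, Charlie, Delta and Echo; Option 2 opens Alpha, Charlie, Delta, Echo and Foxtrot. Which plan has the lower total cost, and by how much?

Option 2 is cheaper by 9.

Option 1: {Alpha, Bravo, Charlie, Delta, Echo}: Vance→Echo 6·20=120, Ryde→Charlie 6·13=78, York→Echo 5·15=75, Ashby→Bravo 5·21=105, Calder→Echo 2·9=18. Service 396; fixed 1093; total 1489.
Option 2: {Alpha, Charlie, Delta, Echo, Foxtrot}: Vance→Foxtrot 2·20=40, Ryde→Foxtrot 4·13=52, York→Echo 5·15=75, Ashby→Delta 6·21=126, Calder→Echo 2·9=18. Service 311; fixed 1169; total 1480.
Difference: |1489 − 1480| = 9.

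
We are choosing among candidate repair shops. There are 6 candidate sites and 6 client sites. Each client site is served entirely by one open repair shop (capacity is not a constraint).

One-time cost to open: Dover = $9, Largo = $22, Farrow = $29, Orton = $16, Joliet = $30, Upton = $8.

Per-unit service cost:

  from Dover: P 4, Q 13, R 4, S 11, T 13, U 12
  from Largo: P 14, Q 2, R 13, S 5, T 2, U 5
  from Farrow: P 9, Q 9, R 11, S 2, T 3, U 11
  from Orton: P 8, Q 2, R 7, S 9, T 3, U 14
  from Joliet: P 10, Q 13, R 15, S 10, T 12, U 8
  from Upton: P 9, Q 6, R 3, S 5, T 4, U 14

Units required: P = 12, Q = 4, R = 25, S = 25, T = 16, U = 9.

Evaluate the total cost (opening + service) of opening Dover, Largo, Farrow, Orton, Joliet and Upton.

Each client site is assigned to its cheapest site among the open ones.
{Dover, Largo, Farrow, Orton, Joliet, Upton}: P→Dover 4·12=48, Q→Largo 2·4=8, R→Upton 3·25=75, S→Farrow 2·25=50, T→Largo 2·16=32, U→Largo 5·9=45. Service 258; fixed 114; total 372.

Total cost: 372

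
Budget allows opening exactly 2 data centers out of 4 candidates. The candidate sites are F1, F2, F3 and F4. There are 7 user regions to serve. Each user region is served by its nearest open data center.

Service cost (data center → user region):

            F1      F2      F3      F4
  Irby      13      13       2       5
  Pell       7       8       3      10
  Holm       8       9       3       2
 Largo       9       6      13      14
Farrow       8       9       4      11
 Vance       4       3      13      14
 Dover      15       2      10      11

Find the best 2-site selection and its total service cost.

Choose F2 and F3; total service cost 23.

With exactly 2 open, each user region uses its cheapest among the chosen.
{F2, F3}: Irby→F3 2, Pell→F3 3, Holm→F3 3, Largo→F2 6, Farrow→F3 4, Vance→F2 3, Dover→F2 2. Service cost 23.
{F1, F3}: service cost 35
{F2, F4}: service cost 35
Among all 6 size-2 choices, {F2, F3} is lowest.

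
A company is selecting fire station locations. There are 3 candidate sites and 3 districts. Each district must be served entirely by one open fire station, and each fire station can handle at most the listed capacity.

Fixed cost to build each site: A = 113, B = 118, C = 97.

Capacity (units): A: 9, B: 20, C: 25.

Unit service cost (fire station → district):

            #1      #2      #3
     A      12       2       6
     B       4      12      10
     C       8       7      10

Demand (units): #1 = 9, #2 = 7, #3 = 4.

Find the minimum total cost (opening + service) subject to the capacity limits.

Minimum total cost: 258

Open {C}: #1→C 8·9=72, #2→C 7·7=49, #3→C 10·4=40.
Loads: C carries 20/25. Service 161; fixed 97; total 258.
Next best feasible plan costs 278.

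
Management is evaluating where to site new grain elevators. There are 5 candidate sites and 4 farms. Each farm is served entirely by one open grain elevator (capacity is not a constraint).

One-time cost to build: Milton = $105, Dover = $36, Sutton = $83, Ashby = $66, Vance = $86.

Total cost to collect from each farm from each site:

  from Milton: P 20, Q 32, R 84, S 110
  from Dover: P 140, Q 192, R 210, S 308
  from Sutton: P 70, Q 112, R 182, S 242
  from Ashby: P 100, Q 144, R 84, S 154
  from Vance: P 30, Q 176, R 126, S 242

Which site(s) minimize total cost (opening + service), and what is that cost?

For any fixed open set, each farm goes to its cheapest open site; total = fixed + service.
{Milton}: P→Milton 20, Q→Milton 32, R→Milton 84, S→Milton 110. Service 246; fixed 105; total 351.
{Milton, Dover}: P→Milton 20, Q→Milton 32, R→Milton 84, S→Milton 110. Service 246; fixed 141; total 387.
{Milton, Ashby}: service 246 + fixed 171 = 417
{Milton, Dover, Sutton, Ashby, Vance}: P→Milton 20, Q→Milton 32, R→Milton 84, S→Milton 110. Service 246; fixed 376; total 622.
No other subset beats 351.

Open Milton only; minimum total cost 351.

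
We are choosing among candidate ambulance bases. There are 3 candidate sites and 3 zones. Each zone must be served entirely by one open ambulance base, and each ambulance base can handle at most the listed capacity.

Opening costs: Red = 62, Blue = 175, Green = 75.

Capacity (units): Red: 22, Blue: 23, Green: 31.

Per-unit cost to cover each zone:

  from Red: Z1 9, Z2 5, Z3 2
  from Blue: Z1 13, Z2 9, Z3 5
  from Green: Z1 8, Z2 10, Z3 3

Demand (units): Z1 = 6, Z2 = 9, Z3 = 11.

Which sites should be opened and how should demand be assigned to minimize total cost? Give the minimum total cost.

Minimum total cost: 246

Open {Green}: Z1→Green 8·6=48, Z2→Green 10·9=90, Z3→Green 3·11=33.
Loads: Green carries 26/31. Service 171; fixed 75; total 246.
Next best feasible plan costs 252.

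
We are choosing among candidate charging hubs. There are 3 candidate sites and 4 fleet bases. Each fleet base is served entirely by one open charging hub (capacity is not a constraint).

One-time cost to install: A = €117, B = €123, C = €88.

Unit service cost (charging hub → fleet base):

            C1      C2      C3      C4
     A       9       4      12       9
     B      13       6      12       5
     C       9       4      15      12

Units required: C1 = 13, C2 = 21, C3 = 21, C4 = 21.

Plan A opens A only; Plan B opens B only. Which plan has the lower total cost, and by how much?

Plan A is cheaper by 16.

Plan A: {A}: C1→A 9·13=117, C2→A 4·21=84, C3→A 12·21=252, C4→A 9·21=189. Service 642; fixed 117; total 759.
Plan B: {B}: C1→B 13·13=169, C2→B 6·21=126, C3→B 12·21=252, C4→B 5·21=105. Service 652; fixed 123; total 775.
Difference: |759 − 775| = 16.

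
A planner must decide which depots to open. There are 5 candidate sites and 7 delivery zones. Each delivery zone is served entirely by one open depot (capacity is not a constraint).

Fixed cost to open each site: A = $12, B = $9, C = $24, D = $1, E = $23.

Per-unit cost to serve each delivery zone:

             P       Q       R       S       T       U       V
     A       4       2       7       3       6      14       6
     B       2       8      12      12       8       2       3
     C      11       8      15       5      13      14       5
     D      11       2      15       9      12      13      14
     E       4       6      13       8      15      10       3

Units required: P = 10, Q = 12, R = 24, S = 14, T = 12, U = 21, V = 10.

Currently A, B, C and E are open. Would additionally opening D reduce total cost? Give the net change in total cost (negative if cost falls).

No — net change +1 (cost rises by 1).

Current service cost with {A, B, C, E}: 398.
Adding D: each delivery zone re-picks its cheapest; new service cost 398, saving 0.
Extra fixed cost: 1. Net change = 1 − 0 = 1.
(Totals: 466 → 467.)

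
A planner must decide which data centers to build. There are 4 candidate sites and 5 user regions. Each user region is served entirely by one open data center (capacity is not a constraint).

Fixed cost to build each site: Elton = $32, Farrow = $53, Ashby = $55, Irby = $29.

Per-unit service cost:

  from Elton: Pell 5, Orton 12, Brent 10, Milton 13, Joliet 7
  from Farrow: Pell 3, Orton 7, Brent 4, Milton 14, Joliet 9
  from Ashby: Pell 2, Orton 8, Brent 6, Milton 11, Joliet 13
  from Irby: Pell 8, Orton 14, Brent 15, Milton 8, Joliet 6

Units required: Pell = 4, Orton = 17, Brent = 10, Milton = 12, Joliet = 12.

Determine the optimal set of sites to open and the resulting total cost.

For any fixed open set, each user region goes to its cheapest open site; total = fixed + service.
{Farrow, Irby}: Pell→Farrow 3·4=12, Orton→Farrow 7·17=119, Brent→Farrow 4·10=40, Milton→Irby 8·12=96, Joliet→Irby 6·12=72. Service 339; fixed 82; total 421.
{Elton, Farrow, Irby}: service 339 + fixed 114 = 453
{Ashby, Irby}: Pell→Ashby 2·4=8, Orton→Ashby 8·17=136, Brent→Ashby 6·10=60, Milton→Irby 8·12=96, Joliet→Irby 6·12=72. Service 372; fixed 84; total 456.
{Elton, Farrow, Ashby, Irby}: Pell→Ashby 2·4=8, Orton→Farrow 7·17=119, Brent→Farrow 4·10=40, Milton→Irby 8·12=96, Joliet→Irby 6·12=72. Service 335; fixed 169; total 504.
No other subset beats 421.

Open Farrow and Irby; minimum total cost 421.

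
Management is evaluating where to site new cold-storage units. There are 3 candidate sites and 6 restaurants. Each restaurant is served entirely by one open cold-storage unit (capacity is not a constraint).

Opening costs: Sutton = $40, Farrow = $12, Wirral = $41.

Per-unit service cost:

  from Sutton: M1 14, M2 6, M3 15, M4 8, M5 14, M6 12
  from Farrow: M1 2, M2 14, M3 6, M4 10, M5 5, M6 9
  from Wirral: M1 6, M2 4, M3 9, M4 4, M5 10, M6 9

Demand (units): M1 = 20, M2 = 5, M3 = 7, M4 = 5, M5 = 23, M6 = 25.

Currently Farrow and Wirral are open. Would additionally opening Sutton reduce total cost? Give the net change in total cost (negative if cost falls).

Current service cost with {Farrow, Wirral}: 462.
Adding Sutton: each restaurant re-picks its cheapest; new service cost 462, saving 0.
Extra fixed cost: 40. Net change = 40 − 0 = 40.
(Totals: 515 → 555.)

No — net change +40 (cost rises by 40).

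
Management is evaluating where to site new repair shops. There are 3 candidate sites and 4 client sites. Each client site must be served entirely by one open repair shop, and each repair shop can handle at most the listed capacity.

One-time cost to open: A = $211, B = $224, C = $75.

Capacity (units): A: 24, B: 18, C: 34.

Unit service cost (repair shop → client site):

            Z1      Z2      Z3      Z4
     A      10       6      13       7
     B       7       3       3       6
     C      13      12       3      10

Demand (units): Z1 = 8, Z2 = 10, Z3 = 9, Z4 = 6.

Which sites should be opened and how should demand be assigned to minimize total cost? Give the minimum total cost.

Minimum total cost: 386

Open {C}: Z1→C 13·8=104, Z2→C 12·10=120, Z3→C 3·9=27, Z4→C 10·6=60.
Loads: C carries 33/34. Service 311; fixed 75; total 386.
Next best feasible plan costs 472.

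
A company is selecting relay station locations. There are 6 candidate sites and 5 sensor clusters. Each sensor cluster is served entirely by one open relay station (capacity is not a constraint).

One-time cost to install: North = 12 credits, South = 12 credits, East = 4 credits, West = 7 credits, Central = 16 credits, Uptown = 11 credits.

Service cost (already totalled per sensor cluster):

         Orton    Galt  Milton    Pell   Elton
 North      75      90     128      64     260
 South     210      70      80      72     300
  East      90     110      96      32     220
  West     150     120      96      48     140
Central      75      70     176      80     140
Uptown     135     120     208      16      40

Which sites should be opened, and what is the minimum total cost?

Open North, South and Uptown; minimum total cost 316.

For any fixed open set, each sensor cluster goes to its cheapest open site; total = fixed + service.
{North, South, Uptown}: Orton→North 75, Galt→South 70, Milton→South 80, Pell→Uptown 16, Elton→Uptown 40. Service 281; fixed 35; total 316.
{North, South, East, Uptown}: service 281 + fixed 39 = 320
{South, Central, Uptown}: Orton→Central 75, Galt→South 70, Milton→South 80, Pell→Uptown 16, Elton→Uptown 40. Service 281; fixed 39; total 320.
{North, South, East, West, Central, Uptown}: Orton→North 75, Galt→South 70, Milton→South 80, Pell→Uptown 16, Elton→Uptown 40. Service 281; fixed 62; total 343.
No other subset beats 316.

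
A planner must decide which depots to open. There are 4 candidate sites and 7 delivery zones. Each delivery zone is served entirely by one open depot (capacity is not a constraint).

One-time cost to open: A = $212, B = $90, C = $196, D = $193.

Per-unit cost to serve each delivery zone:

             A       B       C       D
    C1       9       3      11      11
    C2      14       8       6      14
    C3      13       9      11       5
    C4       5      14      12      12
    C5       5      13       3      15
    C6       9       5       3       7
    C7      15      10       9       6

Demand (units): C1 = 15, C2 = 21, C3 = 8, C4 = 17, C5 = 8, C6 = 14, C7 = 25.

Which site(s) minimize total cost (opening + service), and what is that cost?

Open B and C; minimum total cost 1024.

For any fixed open set, each delivery zone goes to its cheapest open site; total = fixed + service.
{B, C}: C1→B 3·15=45, C2→C 6·21=126, C3→B 9·8=72, C4→C 12·17=204, C5→C 3·8=24, C6→C 3·14=42, C7→C 9·25=225. Service 738; fixed 286; total 1024.
{A, B}: service 730 + fixed 302 = 1032
{B}: C1→B 3·15=45, C2→B 8·21=168, C3→B 9·8=72, C4→B 14·17=238, C5→B 13·8=104, C6→B 5·14=70, C7→B 10·25=250. Service 947; fixed 90; total 1037.
{A, B, C, D}: service 512 + fixed 691 = 1203
No other subset beats 1024.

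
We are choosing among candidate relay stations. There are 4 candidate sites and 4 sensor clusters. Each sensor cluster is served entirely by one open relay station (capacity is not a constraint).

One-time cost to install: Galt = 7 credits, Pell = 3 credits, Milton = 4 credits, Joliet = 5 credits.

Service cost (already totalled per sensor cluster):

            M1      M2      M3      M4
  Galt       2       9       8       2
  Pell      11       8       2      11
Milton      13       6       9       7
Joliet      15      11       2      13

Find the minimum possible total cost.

Minimum total cost: 24

For any fixed open set, each sensor cluster goes to its cheapest open site; total = fixed + service.
{Galt, Pell}: M1→Galt 2, M2→Pell 8, M3→Pell 2, M4→Galt 2. Service 14; fixed 10; total 24.
{Galt, Pell, Milton}: service 12 + fixed 14 = 26
{Galt, Joliet}: service 15 + fixed 12 = 27
{Galt, Pell, Milton, Joliet}: M1→Galt 2, M2→Milton 6, M3→Pell 2, M4→Galt 2. Service 12; fixed 19; total 31.
(All 15 nonempty subsets were checked; Galt and Pell is lowest.)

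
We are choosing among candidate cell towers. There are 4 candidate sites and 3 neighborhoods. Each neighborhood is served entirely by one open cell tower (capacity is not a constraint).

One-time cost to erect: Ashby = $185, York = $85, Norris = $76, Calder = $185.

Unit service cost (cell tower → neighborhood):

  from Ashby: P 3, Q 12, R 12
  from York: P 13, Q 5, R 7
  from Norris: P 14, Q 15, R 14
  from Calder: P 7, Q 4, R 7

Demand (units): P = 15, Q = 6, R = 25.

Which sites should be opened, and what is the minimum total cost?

For any fixed open set, each neighborhood goes to its cheapest open site; total = fixed + service.
{York}: P→York 13·15=195, Q→York 5·6=30, R→York 7·25=175. Service 400; fixed 85; total 485.
{Calder}: service 304 + fixed 185 = 489
{Ashby, York}: service 250 + fixed 270 = 520
{Ashby, York, Norris, Calder}: service 244 + fixed 531 = 775
No other subset beats 485.

Open York only; minimum total cost 485.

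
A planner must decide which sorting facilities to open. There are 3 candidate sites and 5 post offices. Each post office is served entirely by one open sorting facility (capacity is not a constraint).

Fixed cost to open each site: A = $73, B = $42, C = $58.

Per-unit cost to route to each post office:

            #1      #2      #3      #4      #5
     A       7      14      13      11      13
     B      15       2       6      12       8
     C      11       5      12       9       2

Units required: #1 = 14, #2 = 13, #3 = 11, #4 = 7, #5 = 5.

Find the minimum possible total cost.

Minimum total cost: 419

For any fixed open set, each post office goes to its cheapest open site; total = fixed + service.
{B, C}: #1→C 11·14=154, #2→B 2·13=26, #3→B 6·11=66, #4→C 9·7=63, #5→C 2·5=10. Service 319; fixed 100; total 419.
{A, B}: #1→A 7·14=98, #2→B 2·13=26, #3→B 6·11=66, #4→A 11·7=77, #5→B 8·5=40. Service 307; fixed 115; total 422.
{A, B, C}: #1→A 7·14=98, #2→B 2·13=26, #3→B 6·11=66, #4→C 9·7=63, #5→C 2·5=10. Service 263; fixed 173; total 436.
{B}: #1→B 15·14=210, #2→B 2·13=26, #3→B 6·11=66, #4→B 12·7=84, #5→B 8·5=40. Service 426; fixed 42; total 468.
(All 7 nonempty subsets were checked; B and C is lowest.)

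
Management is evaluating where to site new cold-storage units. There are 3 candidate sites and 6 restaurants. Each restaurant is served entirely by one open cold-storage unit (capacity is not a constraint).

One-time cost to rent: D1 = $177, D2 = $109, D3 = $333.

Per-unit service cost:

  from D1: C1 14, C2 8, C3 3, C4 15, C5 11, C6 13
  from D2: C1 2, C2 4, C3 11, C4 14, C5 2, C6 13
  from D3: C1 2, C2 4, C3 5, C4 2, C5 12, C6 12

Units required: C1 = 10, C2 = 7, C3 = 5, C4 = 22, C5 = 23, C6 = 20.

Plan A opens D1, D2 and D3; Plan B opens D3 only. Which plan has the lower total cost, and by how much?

Plan B is cheaper by 46.

Plan A: {D1, D2, D3}: C1→D2 2·10=20, C2→D2 4·7=28, C3→D1 3·5=15, C4→D3 2·22=44, C5→D2 2·23=46, C6→D3 12·20=240. Service 393; fixed 619; total 1012.
Plan B: {D3}: C1→D3 2·10=20, C2→D3 4·7=28, C3→D3 5·5=25, C4→D3 2·22=44, C5→D3 12·23=276, C6→D3 12·20=240. Service 633; fixed 333; total 966.
Difference: |1012 − 966| = 46.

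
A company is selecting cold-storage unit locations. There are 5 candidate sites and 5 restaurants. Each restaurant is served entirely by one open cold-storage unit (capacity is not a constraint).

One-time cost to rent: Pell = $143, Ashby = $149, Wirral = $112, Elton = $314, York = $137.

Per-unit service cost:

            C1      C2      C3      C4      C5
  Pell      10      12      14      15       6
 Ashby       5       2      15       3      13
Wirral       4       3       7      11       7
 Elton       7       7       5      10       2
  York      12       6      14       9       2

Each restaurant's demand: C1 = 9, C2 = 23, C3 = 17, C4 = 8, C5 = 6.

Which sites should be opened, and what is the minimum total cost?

Open Wirral only; minimum total cost 466.

For any fixed open set, each restaurant goes to its cheapest open site; total = fixed + service.
{Wirral}: C1→Wirral 4·9=36, C2→Wirral 3·23=69, C3→Wirral 7·17=119, C4→Wirral 11·8=88, C5→Wirral 7·6=42. Service 354; fixed 112; total 466.
{Ashby, Wirral}: service 267 + fixed 261 = 528
{Wirral, York}: service 308 + fixed 249 = 557
{Pell, Ashby, Wirral, Elton, York}: C1→Wirral 4·9=36, C2→Ashby 2·23=46, C3→Elton 5·17=85, C4→Ashby 3·8=24, C5→Elton 2·6=12. Service 203; fixed 855; total 1058.
No other subset beats 466.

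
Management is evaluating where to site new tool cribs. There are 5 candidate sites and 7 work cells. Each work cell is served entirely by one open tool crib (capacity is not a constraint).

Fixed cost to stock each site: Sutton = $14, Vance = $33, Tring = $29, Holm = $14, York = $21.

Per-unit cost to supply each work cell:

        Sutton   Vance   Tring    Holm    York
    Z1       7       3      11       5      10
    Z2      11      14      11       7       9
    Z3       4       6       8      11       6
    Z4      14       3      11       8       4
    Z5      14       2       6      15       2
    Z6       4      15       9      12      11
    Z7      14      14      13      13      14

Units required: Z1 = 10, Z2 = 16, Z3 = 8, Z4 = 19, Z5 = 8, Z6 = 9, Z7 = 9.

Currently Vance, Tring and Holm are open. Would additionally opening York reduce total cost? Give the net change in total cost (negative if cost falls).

Current service cost with {Vance, Tring, Holm}: 461.
Adding York: each work cell re-picks its cheapest; new service cost 461, saving 0.
Extra fixed cost: 21. Net change = 21 − 0 = 21.
(Totals: 537 → 558.)

No — net change +21 (cost rises by 21).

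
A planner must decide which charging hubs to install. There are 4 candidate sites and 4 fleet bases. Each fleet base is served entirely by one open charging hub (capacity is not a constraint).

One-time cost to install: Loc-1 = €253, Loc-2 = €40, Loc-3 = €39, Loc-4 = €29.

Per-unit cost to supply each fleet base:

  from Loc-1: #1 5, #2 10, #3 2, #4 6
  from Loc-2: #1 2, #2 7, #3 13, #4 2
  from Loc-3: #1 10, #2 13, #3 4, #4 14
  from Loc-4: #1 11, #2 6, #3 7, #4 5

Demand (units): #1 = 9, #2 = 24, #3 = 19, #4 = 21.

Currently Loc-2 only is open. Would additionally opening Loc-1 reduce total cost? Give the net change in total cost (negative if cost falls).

No — net change +44 (cost rises by 44).

Current service cost with {Loc-2}: 475.
Adding Loc-1: each fleet base re-picks its cheapest; new service cost 266, saving 209.
Extra fixed cost: 253. Net change = 253 − 209 = 44.
(Totals: 515 → 559.)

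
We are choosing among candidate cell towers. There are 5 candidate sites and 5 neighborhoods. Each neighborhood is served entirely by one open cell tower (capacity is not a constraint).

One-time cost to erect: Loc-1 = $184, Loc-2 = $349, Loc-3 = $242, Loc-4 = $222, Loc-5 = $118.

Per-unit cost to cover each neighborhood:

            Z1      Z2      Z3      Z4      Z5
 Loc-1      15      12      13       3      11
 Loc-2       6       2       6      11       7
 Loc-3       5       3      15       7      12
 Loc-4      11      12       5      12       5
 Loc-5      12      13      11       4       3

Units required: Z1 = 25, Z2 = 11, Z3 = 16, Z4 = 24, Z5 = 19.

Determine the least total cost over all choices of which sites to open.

Minimum total cost: 847

For any fixed open set, each neighborhood goes to its cheapest open site; total = fixed + service.
{Loc-3, Loc-5}: Z1→Loc-3 5·25=125, Z2→Loc-3 3·11=33, Z3→Loc-5 11·16=176, Z4→Loc-5 4·24=96, Z5→Loc-5 3·19=57. Service 487; fixed 360; total 847.
{Loc-2, Loc-5}: service 421 + fixed 467 = 888
{Loc-5}: service 772 + fixed 118 = 890
{Loc-1, Loc-2, Loc-3, Loc-4, Loc-5}: service 356 + fixed 1115 = 1471
No other subset beats 847.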